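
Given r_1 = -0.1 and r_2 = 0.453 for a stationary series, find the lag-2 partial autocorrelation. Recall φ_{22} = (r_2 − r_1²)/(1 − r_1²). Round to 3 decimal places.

φ_{22} = (r_2 − r_1²) / (1 − r_1²)
r_1² = (-0.1)² = 0.01
Numerator = 0.453 − 0.0100 = 0.4430; denominator = 1 − 0.0100 = 0.9900
φ_{22} = 0.4430 / 0.9900 = 0.447

0.447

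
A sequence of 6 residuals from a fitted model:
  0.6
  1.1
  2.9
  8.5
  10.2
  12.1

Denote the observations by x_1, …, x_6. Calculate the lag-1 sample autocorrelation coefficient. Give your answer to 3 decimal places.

0.564

Mean x̄ = (0.6 + 1.1 + 2.9 + 8.5 + 10.2 + 12.1)/6 = 5.9000
Deviations from mean: -5.3000, -4.8000, -3.0000, 2.6000, 4.3000, 6.2000
Σ(x_t−x̄)(x_{t+1}−x̄) = (25.4400) + (14.4000) + (-7.8000) + (11.1800) + (26.6600) = 69.8800
Denominator Σ(x_t−x̄)² = 123.8200
r_1 = 69.8800 / 123.8200 = 0.564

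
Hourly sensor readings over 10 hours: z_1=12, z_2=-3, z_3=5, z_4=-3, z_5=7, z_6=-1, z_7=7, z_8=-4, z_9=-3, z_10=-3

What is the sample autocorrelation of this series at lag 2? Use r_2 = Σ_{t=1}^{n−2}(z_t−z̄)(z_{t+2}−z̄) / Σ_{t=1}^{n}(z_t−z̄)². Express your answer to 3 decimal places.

Mean z̄ = (12 − 3 + 5 − 3 + 7 − 1 + 7 − 4 − 3 − 3)/10 = 1.4000
Numerator Σ_{t=1}^{8}(z_t−z̄)(z_{t+2}−z̄) = 131.6800
Denominator Σ(z_t−z̄)² = 300.4000
r_2 = 131.6800 / 300.4000 = 0.438

0.438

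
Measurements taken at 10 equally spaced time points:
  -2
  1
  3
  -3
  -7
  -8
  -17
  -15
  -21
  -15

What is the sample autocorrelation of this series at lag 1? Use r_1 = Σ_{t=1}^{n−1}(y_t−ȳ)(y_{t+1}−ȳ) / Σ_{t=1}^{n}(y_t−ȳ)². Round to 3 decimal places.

Mean ȳ = (-2 + 1 + 3 − 3 − 7 − 8 − 17 − 15 − 21 − 15)/10 = -8.4000
Numerator Σ_{t=1}^{9}(y_t−ȳ)(y_{t+1}−ȳ) = 456.6400
Denominator Σ(y_t−ȳ)² = 610.4000
r_1 = 456.6400 / 610.4000 = 0.748

0.748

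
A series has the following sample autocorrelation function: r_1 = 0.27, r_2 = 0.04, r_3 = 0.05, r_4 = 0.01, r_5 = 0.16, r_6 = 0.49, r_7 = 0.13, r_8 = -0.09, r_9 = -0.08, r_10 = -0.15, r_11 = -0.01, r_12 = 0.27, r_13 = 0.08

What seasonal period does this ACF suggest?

The largest autocorrelation is r_6 = 0.49; the remaining lags stay at or below 0.27. The elevated value at lag 1 (0.27), dropping to 0.04 at lag 2, reflects decaying short-term dependence rather than seasonality.
The dominant spike at lag 6 indicates a seasonal period of 6.

6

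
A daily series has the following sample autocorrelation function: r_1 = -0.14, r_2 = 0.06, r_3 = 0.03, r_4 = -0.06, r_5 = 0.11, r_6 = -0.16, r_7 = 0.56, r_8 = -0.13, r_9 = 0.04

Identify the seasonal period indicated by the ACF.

7

The largest autocorrelation is r_7 = 0.56; the remaining lags stay at or below 0.11.
The dominant spike at lag 7 indicates a seasonal period of 7.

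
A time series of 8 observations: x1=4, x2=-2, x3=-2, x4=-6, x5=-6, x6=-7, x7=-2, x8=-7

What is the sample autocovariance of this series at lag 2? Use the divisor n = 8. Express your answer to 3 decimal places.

2.625

Mean x̄ = (4 − 2 − 2 − 6 − 6 − 7 − 2 − 7)/8 = -3.5000
Deviations: 7.5000, 1.5000, 1.5000, -2.5000, -2.5000, -3.5000, 1.5000, -3.5000
Σ_{t=1}^{6}(x_t−x̄)(x_{t+2}−x̄) = 21.0000
γ_2 = 21.0000 / 8 = 2.625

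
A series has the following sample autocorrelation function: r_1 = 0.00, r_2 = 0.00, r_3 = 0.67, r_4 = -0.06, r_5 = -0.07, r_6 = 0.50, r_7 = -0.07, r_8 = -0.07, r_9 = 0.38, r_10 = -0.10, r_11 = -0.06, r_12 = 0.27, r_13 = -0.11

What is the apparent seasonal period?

3

The largest autocorrelation is r_3 = 0.67, with weaker echoes at lags 6 (0.50), 9 (0.38) and 12 (0.27); the remaining lags stay at or below 0.00.
The dominant spike at lag 3 indicates a seasonal period of 3.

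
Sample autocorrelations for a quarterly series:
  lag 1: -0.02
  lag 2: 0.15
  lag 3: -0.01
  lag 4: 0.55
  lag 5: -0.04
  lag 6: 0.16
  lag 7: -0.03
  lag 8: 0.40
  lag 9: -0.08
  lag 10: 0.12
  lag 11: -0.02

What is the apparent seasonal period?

4

The largest autocorrelation is r_4 = 0.55, with a weaker echo at lag 8 (0.40); the remaining lags stay at or below 0.16.
The dominant spike at lag 4 indicates a seasonal period of 4.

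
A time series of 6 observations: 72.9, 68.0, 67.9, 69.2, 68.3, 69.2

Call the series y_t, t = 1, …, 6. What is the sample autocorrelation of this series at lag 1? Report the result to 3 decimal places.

-0.154

Mean ȳ = (72.9 + 68.0 + 67.9 + 69.2 + 68.3 + 69.2)/6 = 69.2500
Deviations from mean: 3.6500, -1.2500, -1.3500, -0.0500, -0.9500, -0.0500
Numerator Σ_{t=1}^{5}(y_t−ȳ)(y_{t+1}−ȳ) = -2.7125
Denominator Σ(y_t−ȳ)² = 17.6150
r_1 = -2.7125 / 17.6150 = -0.154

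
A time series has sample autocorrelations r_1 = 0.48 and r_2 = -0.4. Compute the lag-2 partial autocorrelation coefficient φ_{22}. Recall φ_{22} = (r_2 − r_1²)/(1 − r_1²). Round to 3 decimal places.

φ_{22} = (r_2 − r_1²) / (1 − r_1²)
r_1² = (0.48)² = 0.2304
Numerator = -0.4 − 0.2304 = -0.6304; denominator = 1 − 0.2304 = 0.7696
φ_{22} = -0.6304 / 0.7696 = -0.819

-0.819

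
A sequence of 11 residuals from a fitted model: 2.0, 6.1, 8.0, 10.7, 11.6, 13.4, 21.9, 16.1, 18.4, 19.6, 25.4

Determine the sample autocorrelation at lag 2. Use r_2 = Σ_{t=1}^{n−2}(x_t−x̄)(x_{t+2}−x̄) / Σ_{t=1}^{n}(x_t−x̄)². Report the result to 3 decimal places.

Mean x̄ = (2.0 + 6.1 + 8.0 + 10.7 + 11.6 + 13.4 + 21.9 + 16.1 + 18.4 + 19.6 + 25.4)/11 = 13.9273
Numerator Σ_{t=1}^{9}(x_t−x̄)(x_{t+2}−x̄) = 191.0521
Denominator Σ(x_t−x̄)² = 506.8618
r_2 = 191.0521 / 506.8618 = 0.377

0.377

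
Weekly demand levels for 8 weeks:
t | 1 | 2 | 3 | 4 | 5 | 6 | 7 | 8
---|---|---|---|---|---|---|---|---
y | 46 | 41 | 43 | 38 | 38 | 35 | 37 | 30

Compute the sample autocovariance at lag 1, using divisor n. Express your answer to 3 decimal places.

Mean ȳ = (46 + 41 + 43 + 38 + 38 + 35 + 37 + 30)/8 = 38.5000
Deviations: 7.5000, 2.5000, 4.5000, -0.5000, -0.5000, -3.5000, -1.5000, -8.5000
Σ_{t=1}^{7}(y_t−ȳ)(y_{t+1}−ȳ) = 47.7500
γ_1 = 47.7500 / 8 = 5.969

5.969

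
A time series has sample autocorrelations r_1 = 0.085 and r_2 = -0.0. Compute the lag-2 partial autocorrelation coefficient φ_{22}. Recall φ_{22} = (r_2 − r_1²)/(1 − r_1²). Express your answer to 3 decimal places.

-0.007

φ_{22} = (r_2 − r_1²) / (1 − r_1²)
r_1² = (0.085)² = 0.007225
Numerator = -0.0 − 0.0072 = -0.0072; denominator = 1 − 0.0072 = 0.9928
φ_{22} = -0.0072 / 0.9928 = -0.007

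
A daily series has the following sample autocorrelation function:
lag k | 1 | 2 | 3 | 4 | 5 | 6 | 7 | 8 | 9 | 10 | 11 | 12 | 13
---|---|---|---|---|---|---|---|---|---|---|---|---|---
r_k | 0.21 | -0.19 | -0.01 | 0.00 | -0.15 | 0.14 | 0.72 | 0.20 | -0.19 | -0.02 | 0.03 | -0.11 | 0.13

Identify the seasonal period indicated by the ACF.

The largest autocorrelation is r_7 = 0.72; the remaining lags stay at or below 0.21.
The dominant spike at lag 7 indicates a seasonal period of 7.

7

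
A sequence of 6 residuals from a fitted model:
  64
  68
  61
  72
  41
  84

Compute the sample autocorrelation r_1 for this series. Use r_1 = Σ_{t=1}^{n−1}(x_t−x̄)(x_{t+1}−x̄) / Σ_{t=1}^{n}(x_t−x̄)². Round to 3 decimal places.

-0.659

Mean x̄ = (64 + 68 + 61 + 72 + 41 + 84)/6 = 65.0000
Deviations from mean: -1.0000, 3.0000, -4.0000, 7.0000, -24.0000, 19.0000
Σ(x_t−x̄)(x_{t+1}−x̄) = (-3.0000) + (-12.0000) + (-28.0000) + (-168.0000) + (-456.0000) = -667.0000
Denominator Σ(x_t−x̄)² = 1012.0000
r_1 = -667.0000 / 1012.0000 = -0.659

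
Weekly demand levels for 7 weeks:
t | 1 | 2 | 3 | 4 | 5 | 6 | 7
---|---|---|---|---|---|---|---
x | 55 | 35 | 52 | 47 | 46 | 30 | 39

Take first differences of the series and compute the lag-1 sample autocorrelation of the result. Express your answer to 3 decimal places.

-0.563

First differences Δx: -20, 17, -5, -1, -16, 9
Mean of differences = -2.6667
Numerator Σ(Δx_t−Δx̄)(Δx_{t+1}−Δx̄) = -568.4444
Denominator Σ(Δx_t−Δx̄)² = 1009.3333
r_1(Δx) = -568.4444 / 1009.3333 = -0.563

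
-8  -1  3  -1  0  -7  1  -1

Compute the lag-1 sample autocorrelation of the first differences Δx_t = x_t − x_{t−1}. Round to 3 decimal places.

-0.385

First differences Δx: 7, 4, -4, 1, -7, 8, -2
Mean of differences = 1.0000
Numerator Σ(Δx_t−Δx̄)(Δx_{t+1}−Δx̄) = -74.0000
Denominator Σ(Δx_t−Δx̄)² = 192.0000
r_1(Δx) = -74.0000 / 192.0000 = -0.385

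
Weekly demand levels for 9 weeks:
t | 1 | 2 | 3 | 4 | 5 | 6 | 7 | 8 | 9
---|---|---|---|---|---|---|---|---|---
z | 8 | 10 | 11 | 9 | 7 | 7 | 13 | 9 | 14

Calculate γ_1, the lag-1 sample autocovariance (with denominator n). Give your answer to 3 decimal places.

-0.660

Mean z̄ = (8 + 10 + 11 + 9 + 7 + 7 + 13 + 9 + 14)/9 = 9.7778
Σ_{t=1}^{8}(z_t−z̄)(z_{t+1}−z̄) = -5.9383
γ_1 = -5.9383 / 9 = -0.660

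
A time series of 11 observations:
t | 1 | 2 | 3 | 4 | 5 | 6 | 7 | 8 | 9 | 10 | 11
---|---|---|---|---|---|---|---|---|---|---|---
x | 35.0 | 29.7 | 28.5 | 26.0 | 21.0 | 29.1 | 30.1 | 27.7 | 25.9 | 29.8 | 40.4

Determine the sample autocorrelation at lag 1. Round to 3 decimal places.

Mean x̄ = (35.0 + 29.7 + 28.5 + 26.0 + 21.0 + 29.1 + 30.1 + 27.7 + 25.9 + 29.8 + 40.4)/11 = 29.3818
Numerator Σ_{t=1}^{10}(x_t−x̄)(x_{t+1}−x̄) = 42.7942
Denominator Σ(x_t−x̄)² = 251.2564
r_1 = 42.7942 / 251.2564 = 0.170

0.170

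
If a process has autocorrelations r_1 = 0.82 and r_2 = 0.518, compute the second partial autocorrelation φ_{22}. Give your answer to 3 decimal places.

-0.471

φ_{22} = (r_2 − r_1²) / (1 − r_1²)
r_1² = (0.82)² = 0.6724
Numerator = 0.518 − 0.6724 = -0.1544; denominator = 1 − 0.6724 = 0.3276
φ_{22} = -0.1544 / 0.3276 = -0.471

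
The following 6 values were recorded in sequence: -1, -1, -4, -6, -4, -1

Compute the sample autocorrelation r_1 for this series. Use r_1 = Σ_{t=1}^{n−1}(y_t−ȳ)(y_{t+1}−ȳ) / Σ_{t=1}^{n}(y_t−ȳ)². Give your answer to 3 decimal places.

0.283

Mean ȳ = (-1 − 1 − 4 − 6 − 4 − 1)/6 = -2.8333
Deviations from mean: 1.8333, 1.8333, -1.1667, -3.1667, -1.1667, 1.8333
Numerator Σ_{t=1}^{5}(y_t−ȳ)(y_{t+1}−ȳ) = 6.4722
Denominator Σ(y_t−ȳ)² = 22.8333
r_1 = 6.4722 / 22.8333 = 0.283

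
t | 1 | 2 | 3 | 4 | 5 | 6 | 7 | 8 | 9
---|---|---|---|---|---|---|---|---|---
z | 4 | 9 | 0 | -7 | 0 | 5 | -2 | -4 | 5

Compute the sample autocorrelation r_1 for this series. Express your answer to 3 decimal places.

0.057

Mean z̄ = (4 + 9 + 0 − 7 + 0 + 5 − 2 − 4 + 5)/9 = 1.1111
Numerator Σ_{t=1}^{8}(z_t−z̄)(z_{t+1}−z̄) = 11.6543
Denominator Σ(z_t−z̄)² = 204.8889
r_1 = 11.6543 / 204.8889 = 0.057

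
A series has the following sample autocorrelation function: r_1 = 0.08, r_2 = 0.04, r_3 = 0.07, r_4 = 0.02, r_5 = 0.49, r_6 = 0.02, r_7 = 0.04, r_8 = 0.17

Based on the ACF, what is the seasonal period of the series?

5

The largest autocorrelation is r_5 = 0.49; the remaining lags stay at or below 0.17.
The dominant spike at lag 5 indicates a seasonal period of 5.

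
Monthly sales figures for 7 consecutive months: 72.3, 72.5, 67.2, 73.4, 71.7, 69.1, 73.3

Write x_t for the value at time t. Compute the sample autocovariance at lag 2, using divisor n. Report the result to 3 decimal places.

Mean x̄ = (72.3 + 72.5 + 67.2 + 73.4 + 71.7 + 69.1 + 73.3)/7 = 71.3571
Deviations: 0.9429, 1.1429, -4.1571, 2.0429, 0.3429, -2.2571, 1.9429
Σ_{t=1}^{5}(x_t−x̄)(x_{t+2}−x̄) = -6.9551
γ_2 = -6.9551 / 7 = -0.994

-0.994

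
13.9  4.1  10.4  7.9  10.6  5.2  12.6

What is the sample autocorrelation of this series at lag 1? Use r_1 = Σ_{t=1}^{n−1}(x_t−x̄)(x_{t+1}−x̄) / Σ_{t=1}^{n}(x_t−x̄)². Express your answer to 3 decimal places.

Mean x̄ = (13.9 + 4.1 + 10.4 + 7.9 + 10.6 + 5.2 + 12.6)/7 = 9.2429
Deviations from mean: 4.6571, -5.1429, 1.1571, -1.3429, 1.3571, -4.0429, 3.3571
Σ(x_t−x̄)(x_{t+1}−x̄) = (-23.9510) + (-5.9510) + (-1.5539) + (-1.8224) + (-5.4867) + (-13.5724) = -52.3376
Denominator Σ(x_t−x̄)² = 80.7371
r_1 = -52.3376 / 80.7371 = -0.648

-0.648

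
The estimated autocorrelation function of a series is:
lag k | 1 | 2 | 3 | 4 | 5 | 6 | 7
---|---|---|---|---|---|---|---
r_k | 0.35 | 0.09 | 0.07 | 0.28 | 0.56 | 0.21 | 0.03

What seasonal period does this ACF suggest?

The largest autocorrelation is r_5 = 0.56; the remaining lags stay at or below 0.35. The elevated value at lag 1 (0.35), dropping to 0.09 at lag 2, reflects decaying short-term dependence rather than seasonality.
The dominant spike at lag 5 indicates a seasonal period of 5.

5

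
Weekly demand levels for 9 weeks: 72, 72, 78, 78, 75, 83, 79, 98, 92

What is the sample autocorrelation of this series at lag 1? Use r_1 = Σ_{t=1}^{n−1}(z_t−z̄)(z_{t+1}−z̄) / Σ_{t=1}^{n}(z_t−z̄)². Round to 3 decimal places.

Mean z̄ = (72 + 72 + 78 + 78 + 75 + 83 + 79 + 98 + 92)/9 = 80.7778
Numerator Σ_{t=1}^{8}(z_t−z̄)(z_{t+1}−z̄) = 271.0617
Denominator Σ(z_t−z̄)² = 633.5556
r_1 = 271.0617 / 633.5556 = 0.428

0.428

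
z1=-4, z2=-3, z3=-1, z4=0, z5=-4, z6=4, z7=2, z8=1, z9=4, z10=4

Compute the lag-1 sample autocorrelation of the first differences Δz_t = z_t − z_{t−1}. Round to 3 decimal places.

First differences Δz: 1, 2, 1, -4, 8, -2, -1, 3, 0
Mean of differences = 0.8889
Numerator Σ(Δz_t−Δz̄)(Δz_{t+1}−Δz̄) = -56.0123
Denominator Σ(Δz_t−Δz̄)² = 92.8889
r_1(Δz) = -56.0123 / 92.8889 = -0.603

-0.603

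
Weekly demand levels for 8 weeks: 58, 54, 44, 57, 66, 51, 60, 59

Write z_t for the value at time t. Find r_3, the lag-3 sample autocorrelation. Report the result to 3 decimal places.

0.246

Mean z̄ = (58 + 54 + 44 + 57 + 66 + 51 + 60 + 59)/8 = 56.1250
Σ(z_t−z̄)(z_{t+3}−z̄) = (1.6406) + (-20.9844) + (62.1406) + (3.3906) + (28.3906) = 74.5781
Denominator Σ(z_t−z̄)² = 302.8750
r_3 = 74.5781 / 302.8750 = 0.246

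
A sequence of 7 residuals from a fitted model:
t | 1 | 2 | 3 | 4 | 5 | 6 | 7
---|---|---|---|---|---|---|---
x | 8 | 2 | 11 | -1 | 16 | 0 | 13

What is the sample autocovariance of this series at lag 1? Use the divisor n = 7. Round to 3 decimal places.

-33.429

Mean x̄ = (8 + 2 + 11 − 1 + 16 + 0 + 13)/7 = 7.0000
Deviations: 1.0000, -5.0000, 4.0000, -8.0000, 9.0000, -7.0000, 6.0000
Σ_{t=1}^{6}(x_t−x̄)(x_{t+1}−x̄) = -234.0000
γ_1 = -234.0000 / 7 = -33.429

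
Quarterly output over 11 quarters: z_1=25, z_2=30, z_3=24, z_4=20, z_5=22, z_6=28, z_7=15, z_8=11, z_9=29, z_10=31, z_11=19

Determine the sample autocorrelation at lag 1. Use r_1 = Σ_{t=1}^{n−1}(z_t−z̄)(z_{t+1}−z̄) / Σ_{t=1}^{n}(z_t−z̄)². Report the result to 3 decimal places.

0.038

Mean z̄ = (25 + 30 + 24 + 20 + 22 + 28 + 15 + 11 + 29 + 31 + 19)/11 = 23.0909
Numerator Σ_{t=1}^{10}(z_t−z̄)(z_{t+1}−z̄) = 15.7190
Denominator Σ(z_t−z̄)² = 412.9091
r_1 = 15.7190 / 412.9091 = 0.038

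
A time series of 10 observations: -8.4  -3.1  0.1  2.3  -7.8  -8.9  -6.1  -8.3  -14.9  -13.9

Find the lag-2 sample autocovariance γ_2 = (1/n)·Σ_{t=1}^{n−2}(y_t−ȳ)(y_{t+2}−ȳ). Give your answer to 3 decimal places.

Mean ȳ = (-8.4 − 3.1 + 0.1 + 2.3 − 7.8 − 8.9 − 6.1 − 8.3 − 14.9 − 13.9)/10 = -6.9000
Σ_{t=1}^{8}(y_t−ȳ)(y_{t+2}−ȳ) = 5.2400
γ_2 = 5.2400 / 10 = 0.524

0.524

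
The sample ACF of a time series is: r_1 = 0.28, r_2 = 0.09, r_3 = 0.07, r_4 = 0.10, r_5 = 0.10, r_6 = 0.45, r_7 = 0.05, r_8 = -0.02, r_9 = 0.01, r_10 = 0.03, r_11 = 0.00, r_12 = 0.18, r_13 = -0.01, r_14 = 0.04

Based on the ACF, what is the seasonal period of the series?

6

The largest autocorrelation is r_6 = 0.45; the remaining lags stay at or below 0.28. The elevated value at lag 1 (0.28), dropping to 0.09 at lag 2, reflects decaying short-term dependence rather than seasonality.
The dominant spike at lag 6 indicates a seasonal period of 6.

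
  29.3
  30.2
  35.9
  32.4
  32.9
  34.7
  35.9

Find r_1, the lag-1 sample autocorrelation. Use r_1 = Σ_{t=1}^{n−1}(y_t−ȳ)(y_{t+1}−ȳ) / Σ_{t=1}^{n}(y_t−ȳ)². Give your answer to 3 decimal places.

Mean ȳ = (29.3 + 30.2 + 35.9 + 32.4 + 32.9 + 34.7 + 35.9)/7 = 33.0429
Deviations from mean: -3.7429, -2.8429, 2.8571, -0.6429, -0.1429, 1.6571, 2.8571
Σ(y_t−ȳ)(y_{t+1}−ȳ) = (10.6404) + (-8.1224) + (-1.8367) + (0.0918) + (-0.2367) + (4.7347) = 5.2710
Denominator Σ(y_t−ȳ)² = 41.5971
r_1 = 5.2710 / 41.5971 = 0.127

0.127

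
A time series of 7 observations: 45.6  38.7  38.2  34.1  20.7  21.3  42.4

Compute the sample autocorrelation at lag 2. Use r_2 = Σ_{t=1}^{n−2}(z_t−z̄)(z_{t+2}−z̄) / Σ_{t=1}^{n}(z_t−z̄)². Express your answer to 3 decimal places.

Mean z̄ = (45.6 + 38.7 + 38.2 + 34.1 + 20.7 + 21.3 + 42.4)/7 = 34.4286
Deviations from mean: 11.1714, 4.2714, 3.7714, -0.3286, -13.7286, -13.1286, 7.9714
Σ(z_t−z̄)(z_{t+2}−z̄) = (42.1322) + (-1.4035) + (-51.7763) + (4.3137) + (-109.4363) = -116.1702
Denominator Σ(z_t−z̄)² = 581.7543
r_2 = -116.1702 / 581.7543 = -0.200

-0.200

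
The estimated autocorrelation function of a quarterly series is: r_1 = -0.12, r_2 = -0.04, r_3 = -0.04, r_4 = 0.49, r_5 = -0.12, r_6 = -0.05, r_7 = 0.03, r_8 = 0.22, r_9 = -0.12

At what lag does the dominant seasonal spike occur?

The largest autocorrelation is r_4 = 0.49, with a weaker echo at lag 8 (0.22); the remaining lags stay at or below 0.03.
The dominant spike at lag 4 indicates a seasonal period of 4.

4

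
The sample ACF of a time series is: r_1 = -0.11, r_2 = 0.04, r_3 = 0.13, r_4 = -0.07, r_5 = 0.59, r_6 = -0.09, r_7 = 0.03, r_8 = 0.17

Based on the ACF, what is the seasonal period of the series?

5

The largest autocorrelation is r_5 = 0.59; the remaining lags stay at or below 0.17.
The dominant spike at lag 5 indicates a seasonal period of 5.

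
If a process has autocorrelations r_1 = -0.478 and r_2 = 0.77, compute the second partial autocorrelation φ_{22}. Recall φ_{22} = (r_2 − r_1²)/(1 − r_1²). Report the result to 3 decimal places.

0.702

φ_{22} = (r_2 − r_1²) / (1 − r_1²)
r_1² = (-0.478)² = 0.228484
Numerator = 0.77 − 0.2285 = 0.5415; denominator = 1 − 0.2285 = 0.7715
φ_{22} = 0.5415 / 0.7715 = 0.702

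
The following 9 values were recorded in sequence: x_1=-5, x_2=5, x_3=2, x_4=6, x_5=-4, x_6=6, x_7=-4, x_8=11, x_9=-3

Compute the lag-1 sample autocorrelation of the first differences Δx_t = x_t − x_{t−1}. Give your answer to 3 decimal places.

First differences Δx: 10, -3, 4, -10, 10, -10, 15, -14
Mean of differences = 0.2500
Numerator Σ(Δx_t−Δx̄)(Δx_{t+1}−Δx̄) = -643.5625
Denominator Σ(Δx_t−Δx̄)² = 845.5000
r_1(Δx) = -643.5625 / 845.5000 = -0.761

-0.761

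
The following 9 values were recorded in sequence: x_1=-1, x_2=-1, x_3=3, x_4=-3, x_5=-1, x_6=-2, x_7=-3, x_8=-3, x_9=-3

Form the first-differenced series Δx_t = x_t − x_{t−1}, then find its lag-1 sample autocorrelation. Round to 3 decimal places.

-0.653

First differences Δx: 0, 4, -6, 2, -1, -1, 0, 0
Mean of differences = -0.2500
Numerator Σ(Δx_t−Δx̄)(Δx_{t+1}−Δx̄) = -37.5625
Denominator Σ(Δx_t−Δx̄)² = 57.5000
r_1(Δx) = -37.5625 / 57.5000 = -0.653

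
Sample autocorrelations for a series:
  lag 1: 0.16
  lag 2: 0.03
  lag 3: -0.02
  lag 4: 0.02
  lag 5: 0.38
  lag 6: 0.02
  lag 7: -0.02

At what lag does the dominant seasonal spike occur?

5

The largest autocorrelation is r_5 = 0.38; the remaining lags stay at or below 0.16.
The dominant spike at lag 5 indicates a seasonal period of 5.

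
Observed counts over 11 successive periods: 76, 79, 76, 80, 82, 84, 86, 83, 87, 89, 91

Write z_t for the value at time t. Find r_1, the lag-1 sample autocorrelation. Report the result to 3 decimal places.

0.616

Mean z̄ = (76 + 79 + 76 + 80 + 82 + 84 + 86 + 83 + 87 + 89 + 91)/11 = 83.0000
Numerator Σ_{t=1}^{10}(z_t−z̄)(z_{t+1}−z̄) = 154.0000
Denominator Σ(z_t−z̄)² = 250.0000
r_1 = 154.0000 / 250.0000 = 0.616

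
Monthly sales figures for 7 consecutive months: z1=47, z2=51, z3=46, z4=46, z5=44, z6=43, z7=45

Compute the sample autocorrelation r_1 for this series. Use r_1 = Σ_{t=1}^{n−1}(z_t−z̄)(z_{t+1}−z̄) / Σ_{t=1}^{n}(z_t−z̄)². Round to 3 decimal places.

0.350

Mean z̄ = (47 + 51 + 46 + 46 + 44 + 43 + 45)/7 = 46.0000
Numerator Σ_{t=1}^{6}(z_t−z̄)(z_{t+1}−z̄) = 14.0000
Denominator Σ(z_t−z̄)² = 40.0000
r_1 = 14.0000 / 40.0000 = 0.350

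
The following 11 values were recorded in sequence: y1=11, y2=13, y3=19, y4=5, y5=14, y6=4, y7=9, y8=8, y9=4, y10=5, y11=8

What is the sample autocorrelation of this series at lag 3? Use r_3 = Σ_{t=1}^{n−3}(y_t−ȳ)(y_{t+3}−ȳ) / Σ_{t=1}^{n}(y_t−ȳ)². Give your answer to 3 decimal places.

-0.072

Mean ȳ = (11 + 13 + 19 + 5 + 14 + 4 + 9 + 8 + 4 + 5 + 8)/11 = 9.0909
Numerator Σ_{t=1}^{8}(y_t−ȳ)(y_{t+3}−ȳ) = -16.5702
Denominator Σ(y_t−ȳ)² = 228.9091
r_3 = -16.5702 / 228.9091 = -0.072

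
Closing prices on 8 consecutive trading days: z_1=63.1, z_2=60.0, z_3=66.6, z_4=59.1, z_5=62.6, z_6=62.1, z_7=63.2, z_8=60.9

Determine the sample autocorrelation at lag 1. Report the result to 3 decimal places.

Mean z̄ = (63.1 + 60.0 + 66.6 + 59.1 + 62.6 + 62.1 + 63.2 + 60.9)/8 = 62.2000
Σ(z_t−z̄)(z_{t+1}−z̄) = (-1.9800) + (-9.6800) + (-13.6400) + (-1.2400) + (-0.0400) + (-0.1000) + (-1.3000) = -27.9800
Denominator Σ(z_t−z̄)² = 37.4800
r_1 = -27.9800 / 37.4800 = -0.747

-0.747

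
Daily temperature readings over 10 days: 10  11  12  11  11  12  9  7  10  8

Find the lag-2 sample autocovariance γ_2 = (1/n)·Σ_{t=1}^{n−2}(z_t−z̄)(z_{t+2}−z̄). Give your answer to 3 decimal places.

0.378

Mean z̄ = (10 + 11 + 12 + 11 + 11 + 12 + 9 + 7 + 10 + 8)/10 = 10.1000
Σ_{t=1}^{8}(z_t−z̄)(z_{t+2}−z̄) = 3.7800
γ_2 = 3.7800 / 10 = 0.378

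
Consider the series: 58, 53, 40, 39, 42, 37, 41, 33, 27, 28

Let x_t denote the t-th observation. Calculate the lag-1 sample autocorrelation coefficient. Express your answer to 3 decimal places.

Mean x̄ = (58 + 53 + 40 + 39 + 42 + 37 + 41 + 33 + 27 + 28)/10 = 39.8000
Numerator Σ_{t=1}^{9}(x_t−x̄)(x_{t+1}−x̄) = 461.3600
Denominator Σ(x_t−x̄)² = 869.6000
r_1 = 461.3600 / 869.6000 = 0.531

0.531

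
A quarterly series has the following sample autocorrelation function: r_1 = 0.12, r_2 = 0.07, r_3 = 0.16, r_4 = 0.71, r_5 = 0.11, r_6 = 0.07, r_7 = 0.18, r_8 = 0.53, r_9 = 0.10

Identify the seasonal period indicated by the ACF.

The largest autocorrelation is r_4 = 0.71, with a weaker echo at lag 8 (0.53); the remaining lags stay at or below 0.18.
The dominant spike at lag 4 indicates a seasonal period of 4.

4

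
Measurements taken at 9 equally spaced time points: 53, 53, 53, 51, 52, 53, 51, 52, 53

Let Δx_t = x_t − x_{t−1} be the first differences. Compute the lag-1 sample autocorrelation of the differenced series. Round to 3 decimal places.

-0.333

First differences Δx: 0, 0, -2, 1, 1, -2, 1, 1
Mean of differences = 0.0000
Numerator Σ(Δx_t−Δx̄)(Δx_{t+1}−Δx̄) = -4.0000
Denominator Σ(Δx_t−Δx̄)² = 12.0000
r_1(Δx) = -4.0000 / 12.0000 = -0.333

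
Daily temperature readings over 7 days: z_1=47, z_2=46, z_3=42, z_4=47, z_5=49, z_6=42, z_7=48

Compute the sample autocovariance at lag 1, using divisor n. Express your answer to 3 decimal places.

Mean z̄ = (47 + 46 + 42 + 47 + 49 + 42 + 48)/7 = 45.8571
Σ_{t=1}^{6}(z_t−z̄)(z_{t+1}−z̄) = -21.5918
γ_1 = -21.5918 / 7 = -3.085

-3.085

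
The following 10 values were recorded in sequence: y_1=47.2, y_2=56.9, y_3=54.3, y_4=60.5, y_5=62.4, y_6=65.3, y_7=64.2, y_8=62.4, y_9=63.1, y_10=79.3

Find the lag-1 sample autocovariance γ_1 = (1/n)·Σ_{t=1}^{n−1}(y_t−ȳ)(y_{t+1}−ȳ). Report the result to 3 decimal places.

15.140

Mean ȳ = (47.2 + 56.9 + 54.3 + 60.5 + 62.4 + 65.3 + 64.2 + 62.4 + 63.1 + 79.3)/10 = 61.5600
Σ_{t=1}^{9}(y_t−ȳ)(y_{t+1}−ȳ) = 151.4004
γ_1 = 151.4004 / 10 = 15.140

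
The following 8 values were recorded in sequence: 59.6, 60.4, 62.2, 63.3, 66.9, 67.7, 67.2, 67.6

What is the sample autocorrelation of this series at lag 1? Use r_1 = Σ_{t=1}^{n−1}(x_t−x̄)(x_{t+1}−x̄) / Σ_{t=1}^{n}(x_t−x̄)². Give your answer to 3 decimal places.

Mean x̄ = (59.6 + 60.4 + 62.2 + 63.3 + 66.9 + 67.7 + 67.2 + 67.6)/8 = 64.3625
Deviations from mean: -4.7625, -3.9625, -2.1625, -1.0625, 2.5375, 3.3375, 2.8375, 3.2375
Numerator Σ_{t=1}^{7}(x_t−x̄)(x_{t+1}−x̄) = 54.1673
Denominator Σ(x_t−x̄)² = 80.2988
r_1 = 54.1673 / 80.2988 = 0.675

0.675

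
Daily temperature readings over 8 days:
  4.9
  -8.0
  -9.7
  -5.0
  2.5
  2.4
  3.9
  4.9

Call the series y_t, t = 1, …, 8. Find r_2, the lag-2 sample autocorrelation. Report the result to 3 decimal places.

Mean ȳ = (4.9 − 8.0 − 9.7 − 5.0 + 2.5 + 2.4 + 3.9 + 4.9)/8 = -0.5125
Deviations from mean: 5.4125, -7.4875, -9.1875, -4.4875, 3.0125, 2.9125, 4.4125, 5.4125
Σ(y_t−ȳ)(y_{t+2}−ȳ) = (-49.7273) + (33.6002) + (-27.6773) + (-13.0698) + (13.2927) + (15.7639) = -27.8178
Denominator Σ(y_t−ȳ)² = 256.2288
r_2 = -27.8178 / 256.2288 = -0.109

-0.109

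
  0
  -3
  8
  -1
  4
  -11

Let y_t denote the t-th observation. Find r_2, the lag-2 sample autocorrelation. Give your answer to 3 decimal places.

0.234

Mean ȳ = (0 − 3 + 8 − 1 + 4 − 11)/6 = -0.5000
Numerator Σ_{t=1}^{4}(y_t−ȳ)(y_{t+2}−ȳ) = 49.0000
Denominator Σ(y_t−ȳ)² = 209.5000
r_2 = 49.0000 / 209.5000 = 0.234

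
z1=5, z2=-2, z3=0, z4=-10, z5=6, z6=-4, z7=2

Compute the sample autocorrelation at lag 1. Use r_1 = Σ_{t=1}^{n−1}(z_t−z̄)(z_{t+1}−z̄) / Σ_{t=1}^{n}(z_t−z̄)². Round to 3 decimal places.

Mean z̄ = (5 − 2 + 0 − 10 + 6 − 4 + 2)/7 = -0.4286
Deviations from mean: 5.4286, -1.5714, 0.4286, -9.5714, 6.4286, -3.5714, 2.4286
Σ(z_t−z̄)(z_{t+1}−z̄) = (-8.5306) + (-0.6735) + (-4.1020) + (-61.5306) + (-22.9592) + (-8.6735) = -106.4694
Denominator Σ(z_t−z̄)² = 183.7143
r_1 = -106.4694 / 183.7143 = -0.580

-0.580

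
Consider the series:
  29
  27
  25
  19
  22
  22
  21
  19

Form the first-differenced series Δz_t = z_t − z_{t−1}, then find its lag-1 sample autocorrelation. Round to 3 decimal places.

-0.243

First differences Δz: -2, -2, -6, 3, 0, -1, -2
Mean of differences = -1.4286
Numerator Σ(Δz_t−Δz̄)(Δz_{t+1}−Δz̄) = -10.6122
Denominator Σ(Δz_t−Δz̄)² = 43.7143
r_1(Δz) = -10.6122 / 43.7143 = -0.243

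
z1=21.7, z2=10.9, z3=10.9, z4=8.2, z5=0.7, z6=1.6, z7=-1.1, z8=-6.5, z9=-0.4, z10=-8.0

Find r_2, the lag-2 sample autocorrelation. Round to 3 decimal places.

0.413

Mean z̄ = (21.7 + 10.9 + 10.9 + 8.2 + 0.7 + 1.6 − 1.1 − 6.5 − 0.4 − 8.0)/10 = 3.8000
Numerator Σ_{t=1}^{8}(z_t−z̄)(z_{t+2}−z̄) = 306.6100
Denominator Σ(z_t−z̄)² = 742.0200
r_2 = 306.6100 / 742.0200 = 0.413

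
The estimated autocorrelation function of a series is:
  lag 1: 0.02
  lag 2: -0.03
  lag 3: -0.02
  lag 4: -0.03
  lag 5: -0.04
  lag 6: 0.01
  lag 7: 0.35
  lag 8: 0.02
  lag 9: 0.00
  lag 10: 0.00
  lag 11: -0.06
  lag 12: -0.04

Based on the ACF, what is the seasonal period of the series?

7

The largest autocorrelation is r_7 = 0.35; the remaining lags stay at or below 0.02.
The dominant spike at lag 7 indicates a seasonal period of 7.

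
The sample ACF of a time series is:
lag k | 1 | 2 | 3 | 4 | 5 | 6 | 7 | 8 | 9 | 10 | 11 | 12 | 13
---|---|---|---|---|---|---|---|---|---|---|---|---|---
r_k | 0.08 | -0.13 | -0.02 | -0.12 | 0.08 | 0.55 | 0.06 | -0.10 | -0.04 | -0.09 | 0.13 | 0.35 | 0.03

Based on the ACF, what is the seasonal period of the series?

The largest autocorrelation is r_6 = 0.55, with a weaker echo at lag 12 (0.35); the remaining lags stay at or below 0.13.
The dominant spike at lag 6 indicates a seasonal period of 6.

6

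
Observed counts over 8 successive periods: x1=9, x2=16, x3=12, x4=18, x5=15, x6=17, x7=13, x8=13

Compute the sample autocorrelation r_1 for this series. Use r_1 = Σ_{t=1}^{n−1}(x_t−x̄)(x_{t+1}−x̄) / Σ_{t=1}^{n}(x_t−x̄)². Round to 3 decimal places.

-0.294

Mean x̄ = (9 + 16 + 12 + 18 + 15 + 17 + 13 + 13)/8 = 14.1250
Deviations from mean: -5.1250, 1.8750, -2.1250, 3.8750, 0.8750, 2.8750, -1.1250, -1.1250
Σ(x_t−x̄)(x_{t+1}−x̄) = (-9.6094) + (-3.9844) + (-8.2344) + (3.3906) + (2.5156) + (-3.2344) + (1.2656) = -17.8906
Denominator Σ(x_t−x̄)² = 60.8750
r_1 = -17.8906 / 60.8750 = -0.294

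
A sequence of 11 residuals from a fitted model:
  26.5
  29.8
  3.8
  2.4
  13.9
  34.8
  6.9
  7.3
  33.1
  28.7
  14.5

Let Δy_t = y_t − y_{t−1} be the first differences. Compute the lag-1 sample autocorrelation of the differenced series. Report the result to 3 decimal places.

-0.159

First differences Δy: 3.3, -26.0, -1.4, 11.5, 20.9, -27.9, 0.4, 25.8, -4.4, -14.2
Mean of differences = -1.2000
Numerator Σ(Δy_t−Δȳ)(Δy_{t+1}−Δȳ) = -462.9000
Denominator Σ(Δy_t−Δȳ)² = 2908.7200
r_1(Δy) = -462.9000 / 2908.7200 = -0.159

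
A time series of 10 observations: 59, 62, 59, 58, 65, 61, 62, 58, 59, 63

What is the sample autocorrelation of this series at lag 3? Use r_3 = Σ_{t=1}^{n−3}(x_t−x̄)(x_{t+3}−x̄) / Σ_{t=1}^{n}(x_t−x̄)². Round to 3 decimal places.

Mean x̄ = (59 + 62 + 59 + 58 + 65 + 61 + 62 + 58 + 59 + 63)/10 = 60.6000
Σ(x_t−x̄)(x_{t+3}−x̄) = (4.1600) + (6.1600) + (-0.6400) + (-3.6400) + (-11.4400) + (-0.6400) + (3.3600) = -2.6800
Denominator Σ(x_t−x̄)² = 50.4000
r_3 = -2.6800 / 50.4000 = -0.053

-0.053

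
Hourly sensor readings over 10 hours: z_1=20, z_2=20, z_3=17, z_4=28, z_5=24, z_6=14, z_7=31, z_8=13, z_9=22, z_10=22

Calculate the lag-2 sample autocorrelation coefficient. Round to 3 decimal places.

Mean z̄ = (20 + 20 + 17 + 28 + 24 + 14 + 31 + 13 + 22 + 22)/10 = 21.1000
Numerator Σ_{t=1}^{8}(z_t−z̄)(z_{t+2}−z̄) = 23.8800
Denominator Σ(z_t−z̄)² = 290.9000
r_2 = 23.8800 / 290.9000 = 0.082

0.082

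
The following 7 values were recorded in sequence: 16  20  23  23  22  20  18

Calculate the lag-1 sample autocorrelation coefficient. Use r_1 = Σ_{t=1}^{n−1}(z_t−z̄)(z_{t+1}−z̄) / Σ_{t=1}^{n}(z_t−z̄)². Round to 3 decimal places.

0.305

Mean z̄ = (16 + 20 + 23 + 23 + 22 + 20 + 18)/7 = 20.2857
Σ(z_t−z̄)(z_{t+1}−z̄) = (1.2245) + (-0.7755) + (7.3673) + (4.6531) + (-0.4898) + (0.6531) = 12.6327
Denominator Σ(z_t−z̄)² = 41.4286
r_1 = 12.6327 / 41.4286 = 0.305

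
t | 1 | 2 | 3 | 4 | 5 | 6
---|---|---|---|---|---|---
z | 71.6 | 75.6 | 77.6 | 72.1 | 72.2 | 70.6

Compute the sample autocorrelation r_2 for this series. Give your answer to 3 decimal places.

Mean z̄ = (71.6 + 75.6 + 77.6 + 72.1 + 72.2 + 70.6)/6 = 73.2833
Σ(z_t−z̄)(z_{t+2}−z̄) = (-7.2664) + (-2.7414) + (-4.6764) + (3.1753) = -11.5089
Denominator Σ(z_t−z̄)² = 36.6083
r_2 = -11.5089 / 36.6083 = -0.314

-0.314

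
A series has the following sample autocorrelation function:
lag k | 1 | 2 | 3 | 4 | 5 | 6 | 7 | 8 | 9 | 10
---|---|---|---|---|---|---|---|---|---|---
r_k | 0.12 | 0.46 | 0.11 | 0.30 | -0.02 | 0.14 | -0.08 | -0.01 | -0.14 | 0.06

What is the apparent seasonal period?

2

The largest autocorrelation is r_2 = 0.46, with a weaker echo at lag 4 (0.30); the remaining lags stay at or below 0.14.
The dominant spike at lag 2 indicates a seasonal period of 2.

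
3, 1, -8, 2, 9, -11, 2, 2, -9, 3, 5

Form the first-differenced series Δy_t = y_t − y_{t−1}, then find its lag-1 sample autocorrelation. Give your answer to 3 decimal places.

First differences Δy: -2, -9, 10, 7, -20, 13, 0, -11, 12, 2
Mean of differences = 0.2000
Numerator Σ(Δy_t−Δȳ)(Δy_{t+1}−Δȳ) = -510.4400
Denominator Σ(Δy_t−Δȳ)² = 1071.6000
r_1(Δy) = -510.4400 / 1071.6000 = -0.476

-0.476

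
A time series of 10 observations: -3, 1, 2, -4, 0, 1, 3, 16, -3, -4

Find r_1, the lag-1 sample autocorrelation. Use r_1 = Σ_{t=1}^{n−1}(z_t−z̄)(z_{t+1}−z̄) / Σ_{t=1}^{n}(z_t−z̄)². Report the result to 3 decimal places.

Mean z̄ = (-3 + 1 + 2 − 4 + 0 + 1 + 3 + 16 − 3 − 4)/10 = 0.9000
Numerator Σ_{t=1}^{9}(z_t−z̄)(z_{t+1}−z̄) = -9.2100
Denominator Σ(z_t−z̄)² = 312.9000
r_1 = -9.2100 / 312.9000 = -0.029

-0.029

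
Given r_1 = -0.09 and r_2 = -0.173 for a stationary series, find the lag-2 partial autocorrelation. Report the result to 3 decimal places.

-0.183

φ_{22} = (r_2 − r_1²) / (1 − r_1²)
r_1² = (-0.09)² = 0.0081
Numerator = -0.173 − 0.0081 = -0.1811; denominator = 1 − 0.0081 = 0.9919
φ_{22} = -0.1811 / 0.9919 = -0.183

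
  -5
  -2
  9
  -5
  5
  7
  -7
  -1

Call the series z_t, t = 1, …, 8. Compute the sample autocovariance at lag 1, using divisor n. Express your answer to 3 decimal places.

Mean z̄ = (-5 − 2 + 9 − 5 + 5 + 7 − 7 − 1)/8 = 0.1250
Σ_{t=1}^{7}(z_t−z̄)(z_{t+1}−z̄) = -85.8906
γ_1 = -85.8906 / 8 = -10.736

-10.736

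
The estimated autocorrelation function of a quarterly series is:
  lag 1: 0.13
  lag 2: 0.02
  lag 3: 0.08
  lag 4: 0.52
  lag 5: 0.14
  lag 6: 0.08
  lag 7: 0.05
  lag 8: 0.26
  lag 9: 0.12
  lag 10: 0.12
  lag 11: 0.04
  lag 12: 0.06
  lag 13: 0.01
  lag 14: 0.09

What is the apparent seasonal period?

The largest autocorrelation is r_4 = 0.52, with a weaker echo at lag 8 (0.26); the remaining lags stay at or below 0.14.
The dominant spike at lag 4 indicates a seasonal period of 4.

4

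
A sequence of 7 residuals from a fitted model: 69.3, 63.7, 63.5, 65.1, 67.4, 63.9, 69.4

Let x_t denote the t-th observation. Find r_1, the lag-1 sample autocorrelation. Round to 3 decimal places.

-0.259

Mean x̄ = (69.3 + 63.7 + 63.5 + 65.1 + 67.4 + 63.9 + 69.4)/7 = 66.0429
Deviations from mean: 3.2571, -2.3429, -2.5429, -0.9429, 1.3571, -2.1429, 3.3571
Σ(x_t−x̄)(x_{t+1}−x̄) = (-7.6310) + (5.9576) + (2.3976) + (-1.2796) + (-2.9082) + (-7.1939) = -10.6576
Denominator Σ(x_t−x̄)² = 41.1571
r_1 = -10.6576 / 41.1571 = -0.259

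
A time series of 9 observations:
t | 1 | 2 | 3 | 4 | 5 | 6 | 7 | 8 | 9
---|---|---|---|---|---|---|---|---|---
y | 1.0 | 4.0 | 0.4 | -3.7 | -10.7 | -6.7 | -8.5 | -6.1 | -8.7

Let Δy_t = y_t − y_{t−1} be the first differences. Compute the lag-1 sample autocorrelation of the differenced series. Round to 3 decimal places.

-0.249

First differences Δy: 3.0, -3.6, -4.1, -7.0, 4.0, -1.8, 2.4, -2.6
Mean of differences = -1.2125
Numerator Σ(Δy_t−Δȳ)(Δy_{t+1}−Δȳ) = -26.8164
Denominator Σ(Δy_t−Δȳ)² = 107.7688
r_1(Δy) = -26.8164 / 107.7688 = -0.249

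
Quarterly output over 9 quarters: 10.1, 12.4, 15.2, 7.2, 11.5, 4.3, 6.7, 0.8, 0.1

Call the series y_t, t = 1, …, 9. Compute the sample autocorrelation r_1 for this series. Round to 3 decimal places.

Mean ȳ = (10.1 + 12.4 + 15.2 + 7.2 + 11.5 + 4.3 + 6.7 + 0.8 + 0.1)/9 = 7.5889
Numerator Σ_{t=1}^{8}(y_t−ȳ)(y_{t+1}−ȳ) = 91.1543
Denominator Σ(y_t−ȳ)² = 216.6089
r_1 = 91.1543 / 216.6089 = 0.421

0.421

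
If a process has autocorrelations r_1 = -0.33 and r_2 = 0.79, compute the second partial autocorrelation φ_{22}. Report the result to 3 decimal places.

0.764

φ_{22} = (r_2 − r_1²) / (1 − r_1²)
r_1² = (-0.33)² = 0.1089
Numerator = 0.79 − 0.1089 = 0.6811; denominator = 1 − 0.1089 = 0.8911
φ_{22} = 0.6811 / 0.8911 = 0.764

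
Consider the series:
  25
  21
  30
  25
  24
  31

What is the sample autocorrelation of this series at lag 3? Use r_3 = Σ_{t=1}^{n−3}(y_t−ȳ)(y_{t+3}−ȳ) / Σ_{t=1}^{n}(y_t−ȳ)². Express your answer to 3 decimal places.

Mean ȳ = (25 + 21 + 30 + 25 + 24 + 31)/6 = 26.0000
Deviations from mean: -1.0000, -5.0000, 4.0000, -1.0000, -2.0000, 5.0000
Numerator Σ_{t=1}^{3}(y_t−ȳ)(y_{t+3}−ȳ) = 31.0000
Denominator Σ(y_t−ȳ)² = 72.0000
r_3 = 31.0000 / 72.0000 = 0.431

0.431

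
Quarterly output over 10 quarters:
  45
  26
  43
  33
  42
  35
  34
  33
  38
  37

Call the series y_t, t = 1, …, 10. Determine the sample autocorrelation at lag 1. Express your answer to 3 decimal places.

Mean ȳ = (45 + 26 + 43 + 33 + 42 + 35 + 34 + 33 + 38 + 37)/10 = 36.6000
Numerator Σ_{t=1}^{9}(y_t−ȳ)(y_{t+1}−ȳ) = -198.9600
Denominator Σ(y_t−ȳ)² = 290.4000
r_1 = -198.9600 / 290.4000 = -0.685

-0.685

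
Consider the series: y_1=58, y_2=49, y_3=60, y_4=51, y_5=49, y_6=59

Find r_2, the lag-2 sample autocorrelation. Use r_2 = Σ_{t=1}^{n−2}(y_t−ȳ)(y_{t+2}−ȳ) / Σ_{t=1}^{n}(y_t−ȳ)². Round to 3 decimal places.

-0.053

Mean ȳ = (58 + 49 + 60 + 51 + 49 + 59)/6 = 54.3333
Σ(y_t−ȳ)(y_{t+2}−ȳ) = (20.7778) + (17.7778) + (-30.2222) + (-15.5556) = -7.2222
Denominator Σ(y_t−ȳ)² = 135.3333
r_2 = -7.2222 / 135.3333 = -0.053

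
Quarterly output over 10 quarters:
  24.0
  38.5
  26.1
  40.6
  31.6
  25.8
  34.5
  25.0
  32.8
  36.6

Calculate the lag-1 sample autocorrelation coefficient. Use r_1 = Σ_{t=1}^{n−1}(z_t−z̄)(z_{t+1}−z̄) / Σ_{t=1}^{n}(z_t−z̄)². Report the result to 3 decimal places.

-0.541

Mean z̄ = (24.0 + 38.5 + 26.1 + 40.6 + 31.6 + 25.8 + 34.5 + 25.0 + 32.8 + 36.6)/10 = 31.5500
Numerator Σ_{t=1}^{9}(z_t−z̄)(z_{t+1}−z̄) = -177.6675
Denominator Σ(z_t−z̄)² = 328.6450
r_1 = -177.6675 / 328.6450 = -0.541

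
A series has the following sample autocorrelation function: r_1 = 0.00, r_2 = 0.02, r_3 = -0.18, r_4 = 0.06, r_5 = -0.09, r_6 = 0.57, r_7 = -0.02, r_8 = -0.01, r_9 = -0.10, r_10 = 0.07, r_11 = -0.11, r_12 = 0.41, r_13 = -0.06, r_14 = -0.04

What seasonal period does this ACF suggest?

6

The largest autocorrelation is r_6 = 0.57, with a weaker echo at lag 12 (0.41); the remaining lags stay at or below 0.07.
The dominant spike at lag 6 indicates a seasonal period of 6.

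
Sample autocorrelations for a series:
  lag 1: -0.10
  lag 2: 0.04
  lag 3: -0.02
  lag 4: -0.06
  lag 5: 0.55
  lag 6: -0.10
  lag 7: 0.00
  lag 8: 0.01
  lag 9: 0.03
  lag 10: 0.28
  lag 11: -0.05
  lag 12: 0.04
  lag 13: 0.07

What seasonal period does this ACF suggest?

The largest autocorrelation is r_5 = 0.55, with a weaker echo at lag 10 (0.28); the remaining lags stay at or below 0.07.
The dominant spike at lag 5 indicates a seasonal period of 5.

5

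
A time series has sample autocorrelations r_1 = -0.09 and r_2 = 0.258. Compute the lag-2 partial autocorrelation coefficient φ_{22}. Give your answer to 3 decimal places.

φ_{22} = (r_2 − r_1²) / (1 − r_1²)
r_1² = (-0.09)² = 0.0081
Numerator = 0.258 − 0.0081 = 0.2499; denominator = 1 − 0.0081 = 0.9919
φ_{22} = 0.2499 / 0.9919 = 0.252

0.252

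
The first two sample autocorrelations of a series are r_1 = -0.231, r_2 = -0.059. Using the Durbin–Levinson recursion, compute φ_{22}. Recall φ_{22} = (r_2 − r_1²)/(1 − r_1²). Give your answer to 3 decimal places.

-0.119

φ_{22} = (r_2 − r_1²) / (1 − r_1²)
r_1² = (-0.231)² = 0.053361
Numerator = -0.059 − 0.0534 = -0.1124; denominator = 1 − 0.0534 = 0.9466
φ_{22} = -0.1124 / 0.9466 = -0.119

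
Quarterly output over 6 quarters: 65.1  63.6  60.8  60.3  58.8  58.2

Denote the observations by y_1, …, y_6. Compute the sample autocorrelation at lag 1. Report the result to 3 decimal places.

0.492

Mean ȳ = (65.1 + 63.6 + 60.8 + 60.3 + 58.8 + 58.2)/6 = 61.1333
Numerator Σ_{t=1}^{5}(y_t−ȳ)(y_{t+1}−ȳ) = 18.0289
Denominator Σ(y_t−ȳ)² = 36.6733
r_1 = 18.0289 / 36.6733 = 0.492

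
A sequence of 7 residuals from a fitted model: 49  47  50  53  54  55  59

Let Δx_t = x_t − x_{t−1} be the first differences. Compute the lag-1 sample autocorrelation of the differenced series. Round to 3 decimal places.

-0.219

First differences Δx: -2, 3, 3, 1, 1, 4
Mean of differences = 1.6667
Numerator Σ(Δx_t−Δx̄)(Δx_{t+1}−Δx̄) = -5.1111
Denominator Σ(Δx_t−Δx̄)² = 23.3333
r_1(Δx) = -5.1111 / 23.3333 = -0.219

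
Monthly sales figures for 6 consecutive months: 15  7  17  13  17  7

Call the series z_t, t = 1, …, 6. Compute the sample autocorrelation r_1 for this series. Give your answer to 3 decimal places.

-0.554

Mean z̄ = (15 + 7 + 17 + 13 + 17 + 7)/6 = 12.6667
Deviations from mean: 2.3333, -5.6667, 4.3333, 0.3333, 4.3333, -5.6667
Numerator Σ_{t=1}^{5}(z_t−z̄)(z_{t+1}−z̄) = -59.4444
Denominator Σ(z_t−z̄)² = 107.3333
r_1 = -59.4444 / 107.3333 = -0.554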